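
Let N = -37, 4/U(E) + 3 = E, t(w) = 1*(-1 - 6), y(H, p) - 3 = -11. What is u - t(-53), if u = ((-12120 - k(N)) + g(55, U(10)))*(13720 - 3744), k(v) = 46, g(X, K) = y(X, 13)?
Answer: -121447817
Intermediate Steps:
y(H, p) = -8 (y(H, p) = 3 - 11 = -8)
t(w) = -7 (t(w) = 1*(-7) = -7)
U(E) = 4/(-3 + E)
g(X, K) = -8
u = -121447824 (u = ((-12120 - 1*46) - 8)*(13720 - 3744) = ((-12120 - 46) - 8)*9976 = (-12166 - 8)*9976 = -12174*9976 = -121447824)
u - t(-53) = -121447824 - 1*(-7) = -121447824 + 7 = -121447817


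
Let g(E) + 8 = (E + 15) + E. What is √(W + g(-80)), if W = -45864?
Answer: 3*I*√5113 ≈ 214.52*I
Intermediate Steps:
g(E) = 7 + 2*E (g(E) = -8 + ((E + 15) + E) = -8 + ((15 + E) + E) = -8 + (15 + 2*E) = 7 + 2*E)
√(W + g(-80)) = √(-45864 + (7 + 2*(-80))) = √(-45864 + (7 - 160)) = √(-45864 - 153) = √(-46017) = 3*I*√5113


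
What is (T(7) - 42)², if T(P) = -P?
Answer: 2401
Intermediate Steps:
(T(7) - 42)² = (-1*7 - 42)² = (-7 - 42)² = (-49)² = 2401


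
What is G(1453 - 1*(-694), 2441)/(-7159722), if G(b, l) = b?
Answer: -2147/7159722 ≈ -0.00029987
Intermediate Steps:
G(1453 - 1*(-694), 2441)/(-7159722) = (1453 - 1*(-694))/(-7159722) = (1453 + 694)*(-1/7159722) = 2147*(-1/7159722) = -2147/7159722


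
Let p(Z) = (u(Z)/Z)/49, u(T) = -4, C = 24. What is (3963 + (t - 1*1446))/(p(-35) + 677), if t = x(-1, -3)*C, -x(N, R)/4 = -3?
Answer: 4810575/1161059 ≈ 4.1433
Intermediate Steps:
x(N, R) = 12 (x(N, R) = -4*(-3) = 12)
t = 288 (t = 12*24 = 288)
p(Z) = -4/(49*Z) (p(Z) = -4/Z/49 = -4/Z*(1/49) = -4/(49*Z))
(3963 + (t - 1*1446))/(p(-35) + 677) = (3963 + (288 - 1*1446))/(-4/49/(-35) + 677) = (3963 + (288 - 1446))/(-4/49*(-1/35) + 677) = (3963 - 1158)/(4/1715 + 677) = 2805/(1161059/1715) = 2805*(1715/1161059) = 4810575/1161059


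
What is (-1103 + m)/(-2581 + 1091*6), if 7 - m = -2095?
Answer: 999/3965 ≈ 0.25195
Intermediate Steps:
m = 2102 (m = 7 - 1*(-2095) = 7 + 2095 = 2102)
(-1103 + m)/(-2581 + 1091*6) = (-1103 + 2102)/(-2581 + 1091*6) = 999/(-2581 + 6546) = 999/3965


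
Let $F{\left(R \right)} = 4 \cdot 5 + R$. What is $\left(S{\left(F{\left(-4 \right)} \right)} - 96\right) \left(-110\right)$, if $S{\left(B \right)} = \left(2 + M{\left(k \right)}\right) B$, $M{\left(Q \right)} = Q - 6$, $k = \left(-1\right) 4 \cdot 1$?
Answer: $24640$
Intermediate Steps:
$k = -4$ ($k = \left(-4\right) 1 = -4$)
$F{\left(R \right)} = 20 + R$
$M{\left(Q \right)} = -6 + Q$ ($M{\left(Q \right)} = Q - 6 = -6 + Q$)
$S{\left(B \right)} = - 8 B$ ($S{\left(B \right)} = \left(2 - 10\right) B = - 8 B$)
$\left(S{\left(F{\left(-4 \right)} \right)} - 96\right) \left(-110\right) = \left(- 8 \left(20 - 4\right) - 96\right) \left(-110\right) = \left(\left(-8\right) 16 - 96\right) \left(-110\right) = \left(-128 - 96\right) \left(-110\right) = \left(-224\right) \left(-110\right) = 24640$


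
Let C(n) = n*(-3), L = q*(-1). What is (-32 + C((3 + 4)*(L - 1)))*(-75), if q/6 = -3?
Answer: 29175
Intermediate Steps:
q = -18 (q = 6*(-3) = -18)
L = 18 (L = -18*(-1) = 18)
C(n) = -3*n
(-32 + C((3 + 4)*(L - 1)))*(-75) = (-32 - 3*(3 + 4)*(18 - 1))*(-75) = (-32 - 21*17)*(-75) = (-32 - 3*119)*(-75) = (-32 - 357)*(-75) = -389*(-75) = 29175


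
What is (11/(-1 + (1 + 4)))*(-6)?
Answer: -33/2 ≈ -16.500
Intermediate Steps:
(11/(-1 + (1 + 4)))*(-6) = (11/(-1 + 5))*(-6) = (11/4)*(-6) = -33/2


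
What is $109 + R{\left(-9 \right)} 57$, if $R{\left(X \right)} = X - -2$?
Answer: $-290$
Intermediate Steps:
$R{\left(X \right)} = 2 + X$ ($R{\left(X \right)} = X + 2 = 2 + X$)
$109 + R{\left(-9 \right)} 57 = 109 + \left(2 - 9\right) 57 = 109 - 399 = -290$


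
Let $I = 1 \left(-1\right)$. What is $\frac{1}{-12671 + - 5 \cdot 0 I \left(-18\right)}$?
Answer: $- \frac{1}{12671} \approx -7.892 \cdot 10^{-5}$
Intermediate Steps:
$I = -1$
$\frac{1}{-12671 + - 5 \cdot 0 I \left(-18\right)} = \frac{1}{-12671 + - 5 \cdot 0 \left(-1\right) \left(-18\right)} = \frac{1}{-12671 + \left(-5\right) 0 \left(-18\right)} = \frac{1}{-12671 + 0 \left(-18\right)} = \frac{1}{-12671 + 0} = \frac{1}{-12671} = - \frac{1}{12671}$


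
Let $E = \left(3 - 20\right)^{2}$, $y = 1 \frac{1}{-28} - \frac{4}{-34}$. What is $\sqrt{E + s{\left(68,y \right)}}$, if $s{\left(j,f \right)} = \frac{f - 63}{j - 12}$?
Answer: $\frac{\sqrt{260903590}}{952} \approx 16.967$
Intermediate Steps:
$y = \frac{39}{476}$ ($y = 1 \left(- \frac{1}{28}\right) - - \frac{2}{17} = - \frac{1}{28} + \frac{2}{17} = \frac{39}{476} \approx 0.081933$)
$E = 289$ ($E = \left(-17\right)^{2} = 289$)
$s{\left(j,f \right)} = \frac{-63 + f}{-12 + j}$
$\sqrt{E + s{\left(68,y \right)}} = \sqrt{289 + \frac{-63 + \frac{39}{476}}{-12 + 68}} = \sqrt{289 + \frac{1}{56} \left(- \frac{29949}{476}\right)} = \sqrt{289 - \frac{29949}{26656}} = \sqrt{\frac{7673635}{26656}} = \frac{\sqrt{260903590}}{952}$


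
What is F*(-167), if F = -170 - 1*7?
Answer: 29559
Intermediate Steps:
F = -177 (F = -170 - 7 = -177)
F*(-167) = -177*(-167) = 29559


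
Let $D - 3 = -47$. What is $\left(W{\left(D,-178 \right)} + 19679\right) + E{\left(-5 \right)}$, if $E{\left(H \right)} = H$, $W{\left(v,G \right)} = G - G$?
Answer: $19674$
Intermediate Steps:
$D = -44$ ($D = 3 - 47 = -44$)
$W{\left(v,G \right)} = 0$
$\left(W{\left(D,-178 \right)} + 19679\right) + E{\left(-5 \right)} = \left(0 + 19679\right) - 5 = 19679 - 5 = 19674$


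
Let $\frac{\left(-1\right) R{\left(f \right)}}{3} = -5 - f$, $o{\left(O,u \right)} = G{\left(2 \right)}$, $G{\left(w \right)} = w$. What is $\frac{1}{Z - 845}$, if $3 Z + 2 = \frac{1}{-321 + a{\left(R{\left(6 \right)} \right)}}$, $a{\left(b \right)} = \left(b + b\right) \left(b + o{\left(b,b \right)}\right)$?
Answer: $- \frac{5967}{5046092} \approx -0.0011825$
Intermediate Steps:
$o{\left(O,u \right)} = 2$
$R{\left(f \right)} = 15 + 3 f$ ($R{\left(f \right)} = - 3 \left(-5 - f\right) = 15 + 3 f$)
$a{\left(b \right)} = 2 b \left(2 + b\right)$ ($a{\left(b \right)} = \left(b + b\right) \left(b + 2\right) = 2 b \left(2 + b\right)$)
$Z = - \frac{3977}{5967}$ ($Z = - \frac{2}{3} + \frac{1}{3 \left(-321 + 2 \left(15 + 3 \cdot 6\right) \left(2 + \left(15 + 3 \cdot 6\right)\right)\right)} = - \frac{2}{3} + \frac{1}{3 \left(-321 + 2 \left(15 + 18\right) \left(2 + \left(15 + 18\right)\right)\right)} = - \frac{2}{3} + \frac{1}{3 \left(-321 + 2 \cdot 33 \left(2 + 33\right)\right)} = - \frac{2}{3} + \frac{1}{3 \left(-321 + 2 \cdot 33 \cdot 35\right)} = - \frac{2}{3} + \frac{1}{3 \left(-321 + 2310\right)} = - \frac{2}{3} + \frac{1}{3 \cdot 1989} = - \frac{2}{3} + \frac{1}{3} \cdot \frac{1}{1989} = - \frac{2}{3} + \frac{1}{5967} = - \frac{3977}{5967} \approx -0.6665$)
$\frac{1}{Z - 845} = \frac{1}{- \frac{3977}{5967} - 845} = \frac{1}{- \frac{5046092}{5967}} = - \frac{5967}{5046092}$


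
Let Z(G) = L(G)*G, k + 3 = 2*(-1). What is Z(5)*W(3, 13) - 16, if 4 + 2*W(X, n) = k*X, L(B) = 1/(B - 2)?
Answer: -191/6 ≈ -31.833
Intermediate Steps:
L(B) = 1/(-2 + B)
k = -5 (k = -3 + 2*(-1) = -3 - 2 = -5)
Z(G) = G/(-2 + G)
W(X, n) = -2 - 5*X/2 (W(X, n) = -2 + (-5*X)/2 = -2 - 5*X/2)
Z(5)*W(3, 13) - 16 = (5/(-2 + 5))*(-2 - 5/2*3) - 16 = (5/3)*(-2 - 15/2) - 16 = (5*(⅓))*(-19/2) - 16 = (5/3)*(-19/2) - 16 = -95/6 - 16 = -191/6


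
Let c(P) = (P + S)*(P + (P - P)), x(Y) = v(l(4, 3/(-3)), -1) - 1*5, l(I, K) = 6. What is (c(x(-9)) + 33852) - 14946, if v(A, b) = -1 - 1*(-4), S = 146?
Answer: 18618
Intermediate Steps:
v(A, b) = 3 (v(A, b) = -1 + 4 = 3)
x(Y) = -2 (x(Y) = 3 - 1*5 = 3 - 5 = -2)
c(P) = P*(146 + P) (c(P) = (P + 146)*(P + (P - P)) = (146 + P)*(P + 0) = (146 + P)*P = P*(146 + P))
(c(x(-9)) + 33852) - 14946 = (-2*(146 - 2) + 33852) - 14946 = (-2*144 + 33852) - 14946 = (-288 + 33852) - 14946 = 33564 - 14946 = 18618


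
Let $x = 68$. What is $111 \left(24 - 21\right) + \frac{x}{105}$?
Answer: $\frac{35033}{105} \approx 333.65$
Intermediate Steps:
$111 \left(24 - 21\right) + \frac{x}{105} = 111 \left(24 - 21\right) + \frac{68}{105} = 111 \left(24 - 21\right) + 68 \cdot \frac{1}{105} = 111 \cdot 3 + \frac{68}{105} = 333 + \frac{68}{105} = \frac{35033}{105}$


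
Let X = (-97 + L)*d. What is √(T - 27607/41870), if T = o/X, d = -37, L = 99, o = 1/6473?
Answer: 3*I*√1841771348683245515/5013953435 ≈ 0.81201*I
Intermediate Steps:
o = 1/6473 ≈ 0.00015449
X = -74 (X = (-97 + 99)*(-37) = 2*(-37) = -74)
T = -1/479002 (T = (1/6473)/(-74) = (1/6473)*(-1/74) = -1/479002 ≈ -2.0877e-6)
√(T - 27607/41870) = √(-1/479002 - 27607/41870) = √(-3305962521/5013953435) = 3*I*√1841771348683245515/5013953435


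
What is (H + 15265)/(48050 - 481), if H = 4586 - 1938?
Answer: 17913/47569 ≈ 0.37657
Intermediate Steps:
H = 2648
(H + 15265)/(48050 - 481) = (2648 + 15265)/(48050 - 481) = 17913/47569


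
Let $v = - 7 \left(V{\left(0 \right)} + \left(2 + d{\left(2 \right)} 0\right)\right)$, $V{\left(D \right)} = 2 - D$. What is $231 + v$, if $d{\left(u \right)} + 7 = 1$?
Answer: $203$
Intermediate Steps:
$d{\left(u \right)} = -6$ ($d{\left(u \right)} = -7 + 1 = -6$)
$v = -28$ ($v = - 7 \left(\left(2 - 0\right) + \left(2 - 0\right)\right) = - 7 \left(\left(2 + 0\right) + \left(2 + 0\right)\right) = - 7 \left(2 + 2\right) = \left(-7\right) 4 = -28$)
$231 + v = 231 - 28 = 203$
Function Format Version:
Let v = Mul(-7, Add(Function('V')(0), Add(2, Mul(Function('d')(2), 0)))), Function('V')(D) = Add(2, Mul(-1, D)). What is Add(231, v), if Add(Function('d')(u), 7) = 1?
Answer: 203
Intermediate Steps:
Function('d')(u) = -6 (Function('d')(u) = Add(-7, 1) = -6)
v = -28 (v = Mul(-7, Add(Add(2, Mul(-1, 0)), Add(2, Mul(-6, 0)))) = Mul(-7, Add(Add(2, 0), Add(2, 0))) = Mul(-7, Add(2, 2)) = Mul(-7, 4) = -28)
Add(231, v) = Add(231, -28) = 203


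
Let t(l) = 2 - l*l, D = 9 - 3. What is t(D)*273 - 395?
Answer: -9677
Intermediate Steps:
D = 6
t(l) = 2 - l²
t(D)*273 - 395 = (2 - 1*6²)*273 - 395 = (2 - 1*36)*273 - 395 = (2 - 36)*273 - 395 = -34*273 - 395 = -9282 - 395 = -9677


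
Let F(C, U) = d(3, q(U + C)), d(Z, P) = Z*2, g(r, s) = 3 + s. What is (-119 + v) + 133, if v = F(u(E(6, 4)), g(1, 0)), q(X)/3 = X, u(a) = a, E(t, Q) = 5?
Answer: 20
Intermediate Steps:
q(X) = 3*X
d(Z, P) = 2*Z
F(C, U) = 6 (F(C, U) = 2*3 = 6)
v = 6
(-119 + v) + 133 = (-119 + 6) + 133 = -113 + 133 = 20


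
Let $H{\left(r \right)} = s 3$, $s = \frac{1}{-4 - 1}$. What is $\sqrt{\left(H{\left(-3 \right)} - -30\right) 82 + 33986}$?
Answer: $\frac{44 \sqrt{470}}{5} \approx 190.78$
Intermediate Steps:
$s = - \frac{1}{5}$ ($s = \frac{1}{-5} = - \frac{1}{5} \approx -0.2$)
$H{\left(r \right)} = - \frac{3}{5}$ ($H{\left(r \right)} = \left(- \frac{1}{5}\right) 3 = - \frac{3}{5}$)
$\sqrt{\left(H{\left(-3 \right)} - -30\right) 82 + 33986} = \sqrt{\left(- \frac{3}{5} - -30\right) 82 + 33986} = \sqrt{\left(- \frac{3}{5} + 30\right) 82 + 33986} = \sqrt{\frac{147}{5} \cdot 82 + 33986} = \sqrt{\frac{12054}{5} + 33986} = \sqrt{\frac{181984}{5}} = \frac{44 \sqrt{470}}{5}$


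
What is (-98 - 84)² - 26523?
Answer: 6601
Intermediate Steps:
(-98 - 84)² - 26523 = (-182)² - 26523 = 33124 - 26523 = 6601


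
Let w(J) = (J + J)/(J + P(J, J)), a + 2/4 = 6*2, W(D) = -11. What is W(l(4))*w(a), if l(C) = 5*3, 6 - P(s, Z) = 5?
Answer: -506/25 ≈ -20.240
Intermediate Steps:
P(s, Z) = 1 (P(s, Z) = 6 - 1*5 = 6 - 5 = 1)
l(C) = 15
a = 23/2 (a = -½ + 6*2 = -½ + 12 = 23/2 ≈ 11.500)
w(J) = 2*J/(1 + J) (w(J) = (J + J)/(J + 1) = (2*J)/(1 + J) = 2*J/(1 + J))
W(l(4))*w(a) = -22*23/(2*(1 + 23/2)) = -22*23/(2*25/2) = -22*23*2/(2*25) = -11*46/25 = -506/25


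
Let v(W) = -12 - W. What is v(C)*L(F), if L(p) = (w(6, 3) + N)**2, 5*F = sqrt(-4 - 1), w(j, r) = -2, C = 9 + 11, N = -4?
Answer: -1152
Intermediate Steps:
C = 20
F = I*sqrt(5)/5 (F = sqrt(-4 - 1)/5 = sqrt(-5)/5 = (I*sqrt(5))/5 = I*sqrt(5)/5 ≈ 0.44721*I)
L(p) = 36 (L(p) = (-2 - 4)**2 = (-6)**2 = 36)
v(C)*L(F) = (-12 - 1*20)*36 = (-12 - 20)*36 = -32*36 = -1152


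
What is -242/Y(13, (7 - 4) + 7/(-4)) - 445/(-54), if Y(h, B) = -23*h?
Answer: 146123/16146 ≈ 9.0501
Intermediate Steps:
Y(h, B) = -23*h
-242/Y(13, (7 - 4) + 7/(-4)) - 445/(-54) = -242/((-23*13)) - 445/(-54) = -242/(-299) - 445*(-1/54) = -242*(-1/299) + 445/54 = 242/299 + 445/54 = 146123/16146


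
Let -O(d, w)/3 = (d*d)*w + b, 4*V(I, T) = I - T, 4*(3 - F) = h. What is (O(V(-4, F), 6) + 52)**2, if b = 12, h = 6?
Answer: 332929/1024 ≈ 325.13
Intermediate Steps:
F = 3/2 (F = 3 - 1/4*6 = 3 - 3/2 = 3/2 ≈ 1.5000)
V(I, T) = -T/4 + I/4 (V(I, T) = (I - T)/4 = -T/4 + I/4)
O(d, w) = -36 - 3*w*d**2 (O(d, w) = -3*((d*d)*w + 12) = -3*(d**2*w + 12) = -3*(w*d**2 + 12) = -3*(12 + w*d**2) = -36 - 3*w*d**2)
(O(V(-4, F), 6) + 52)**2 = ((-36 - 3*6*(-1/4*3/2 + (1/4)*(-4))**2) + 52)**2 = ((-36 - 3*6*(-3/8 - 1)**2) + 52)**2 = ((-36 - 3*6*(-11/8)**2) + 52)**2 = ((-36 - 3*6*121/64) + 52)**2 = ((-36 - 1089/32) + 52)**2 = (-2241/32 + 52)**2 = (-577/32)**2 = 332929/1024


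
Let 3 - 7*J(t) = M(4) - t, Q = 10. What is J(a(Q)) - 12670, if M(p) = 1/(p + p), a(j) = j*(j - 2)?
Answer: -708857/56 ≈ -12658.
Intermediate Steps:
a(j) = j*(-2 + j)
M(p) = 1/(2*p)
J(t) = 23/56 + t/7 (J(t) = 3/7 - ((1/2)/4 - t)/7 = 3/7 - ((1/2)*(1/4) - t)/7 = 3/7 - (1/8 - t)/7 = 3/7 + (-1/56 + t/7) = 23/56 + t/7)
J(a(Q)) - 12670 = (23/56 + (10*(-2 + 10))/7) - 12670 = (23/56 + (10*8)/7) - 12670 = (23/56 + (1/7)*80) - 12670 = (23/56 + 80/7) - 12670 = 663/56 - 12670 = -708857/56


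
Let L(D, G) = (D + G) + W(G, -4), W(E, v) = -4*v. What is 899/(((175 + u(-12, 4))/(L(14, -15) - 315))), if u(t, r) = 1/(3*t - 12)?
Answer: -12945600/8399 ≈ -1541.3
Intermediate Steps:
L(D, G) = 16 + D + G (L(D, G) = (D + G) - 4*(-4) = (D + G) + 16 = 16 + D + G)
u(t, r) = 1/(-12 + 3*t)
899/(((175 + u(-12, 4))/(L(14, -15) - 315))) = 899/(((175 + 1/(3*(-4 - 12)))/((16 + 14 - 15) - 315))) = 899/(((175 + (1/3)/(-16))/(15 - 315))) = 899/(((175 + (1/3)*(-1/16))/(-300))) = 899/(((175 - 1/48)*(-1/300))) = 899/(((8399/48)*(-1/300))) = 899/(-8399/14400) = 899*(-14400/8399) = -12945600/8399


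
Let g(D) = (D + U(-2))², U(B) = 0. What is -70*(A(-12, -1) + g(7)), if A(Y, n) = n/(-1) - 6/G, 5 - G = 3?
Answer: -3290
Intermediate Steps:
G = 2 (G = 5 - 1*3 = 5 - 3 = 2)
A(Y, n) = -3 - n (A(Y, n) = n/(-1) - 6/2 = n*(-1) - 6*½ = -n - 3 = -3 - n)
g(D) = D² (g(D) = (D + 0)² = D²)
-70*(A(-12, -1) + g(7)) = -70*((-3 - 1*(-1)) + 7²) = -70*((-3 + 1) + 49) = -70*(-2 + 49) = -70*47 = -3290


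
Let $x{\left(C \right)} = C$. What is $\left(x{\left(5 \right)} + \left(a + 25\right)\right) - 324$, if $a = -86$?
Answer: $-380$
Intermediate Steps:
$\left(x{\left(5 \right)} + \left(a + 25\right)\right) - 324 = \left(5 + \left(-86 + 25\right)\right) - 324 = \left(5 - 61\right) - 324 = -56 - 324 = -380$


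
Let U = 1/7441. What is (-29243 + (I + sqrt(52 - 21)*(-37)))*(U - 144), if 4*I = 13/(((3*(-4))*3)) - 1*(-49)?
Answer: 4510214359223/1071504 + 39645611*sqrt(31)/7441 ≈ 4.2389e+6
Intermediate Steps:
I = 1751/144 (I = (13/(((3*(-4))*3)) - 1*(-49))/4 = (13/((-12*3)) + 49)/4 = (13/(-36) + 49)/4 = (13*(-1/36) + 49)/4 = (-13/36 + 49)/4 = (1/4)*(1751/36) = 1751/144 ≈ 12.160)
U = 1/7441 ≈ 0.00013439
(-29243 + (I + sqrt(52 - 21)*(-37)))*(U - 144) = (-29243 + (1751/144 + sqrt(52 - 21)*(-37)))*(1/7441 - 144) = (-29243 + (1751/144 + sqrt(31)*(-37)))*(-1071503/7441) = (-29243 + (1751/144 - 37*sqrt(31)))*(-1071503/7441) = (-4209241/144 - 37*sqrt(31))*(-1071503/7441) = 4510214359223/1071504 + 39645611*sqrt(31)/7441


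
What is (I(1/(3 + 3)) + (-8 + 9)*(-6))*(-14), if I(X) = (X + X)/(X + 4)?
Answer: 2072/25 ≈ 82.880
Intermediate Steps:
I(X) = 2*X/(4 + X) (I(X) = (2*X)/(4 + X) = 2*X/(4 + X))
(I(1/(3 + 3)) + (-8 + 9)*(-6))*(-14) = (2/((3 + 3)*(4 + 1/(3 + 3))) + (-8 + 9)*(-6))*(-14) = (2/(6*(4 + 1/6)) + 1*(-6))*(-14) = (2*(1/6)/(4 + 1/6) - 6)*(-14) = (2*(1/6)/(25/6) - 6)*(-14) = (2*(1/6)*(6/25) - 6)*(-14) = (2/25 - 6)*(-14) = -148/25*(-14) = 2072/25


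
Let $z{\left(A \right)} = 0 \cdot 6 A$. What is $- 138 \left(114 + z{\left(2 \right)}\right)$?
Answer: $-15732$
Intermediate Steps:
$z{\left(A \right)} = 0$ ($z{\left(A \right)} = 0 A = 0$)
$- 138 \left(114 + z{\left(2 \right)}\right) = - 138 \left(114 + 0\right) = \left(-138\right) 114 = -15732$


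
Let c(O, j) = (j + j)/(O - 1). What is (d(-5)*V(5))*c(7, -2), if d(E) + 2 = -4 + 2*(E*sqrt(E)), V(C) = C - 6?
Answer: -4 - 20*I*sqrt(5)/3 ≈ -4.0 - 14.907*I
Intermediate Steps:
V(C) = -6 + C
d(E) = -6 + 2*E**(3/2) (d(E) = -2 + (-4 + 2*(E*sqrt(E))) = -2 + (-4 + 2*E**(3/2)) = -6 + 2*E**(3/2))
c(O, j) = 2*j/(-1 + O) (c(O, j) = (2*j)/(-1 + O) = 2*j/(-1 + O))
(d(-5)*V(5))*c(7, -2) = ((-6 + 2*(-5)**(3/2))*(-6 + 5))*(2*(-2)/(-1 + 7)) = ((-6 + 2*(-5*I*sqrt(5)))*(-1))*(2*(-2)/6) = ((-6 - 10*I*sqrt(5))*(-1))*(2*(-2)*(1/6)) = (6 + 10*I*sqrt(5))*(-2/3) = -4 - 20*I*sqrt(5)/3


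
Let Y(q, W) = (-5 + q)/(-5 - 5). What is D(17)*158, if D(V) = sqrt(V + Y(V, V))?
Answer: 158*sqrt(395)/5 ≈ 628.04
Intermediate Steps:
Y(q, W) = 1/2 - q/10 (Y(q, W) = (-5 + q)/(-10) = (-5 + q)*(-1/10) = 1/2 - q/10)
D(V) = sqrt(1/2 + 9*V/10) (D(V) = sqrt(V + (1/2 - V/10)) = sqrt(1/2 + 9*V/10))
D(17)*158 = (sqrt(50 + 90*17)/10)*158 = (sqrt(50 + 1530)/10)*158 = (sqrt(1580)/10)*158 = ((2*sqrt(395))/10)*158 = (sqrt(395)/5)*158 = 158*sqrt(395)/5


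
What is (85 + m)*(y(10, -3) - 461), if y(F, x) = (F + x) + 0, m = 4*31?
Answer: -94886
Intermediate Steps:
m = 124
y(F, x) = F + x
(85 + m)*(y(10, -3) - 461) = (85 + 124)*((10 - 3) - 461) = 209*(7 - 461) = 209*(-454) = -94886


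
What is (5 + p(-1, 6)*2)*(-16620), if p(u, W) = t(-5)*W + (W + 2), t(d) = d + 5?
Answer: -349020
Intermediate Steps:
t(d) = 5 + d
p(u, W) = 2 + W (p(u, W) = (5 - 5)*W + (W + 2) = 0*W + (2 + W) = 0 + (2 + W) = 2 + W)
(5 + p(-1, 6)*2)*(-16620) = (5 + (2 + 6)*2)*(-16620) = (5 + 8*2)*(-16620) = (5 + 16)*(-16620) = 21*(-16620) = -349020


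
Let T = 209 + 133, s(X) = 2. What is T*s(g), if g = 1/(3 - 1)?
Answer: 684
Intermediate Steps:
g = 1/2 ≈ 0.50000
T = 342
T*s(g) = 342*2 = 684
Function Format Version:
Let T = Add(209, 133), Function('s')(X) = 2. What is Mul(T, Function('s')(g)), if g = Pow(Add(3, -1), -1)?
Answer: 684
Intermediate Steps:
g = Rational(1, 2) (g = Pow(2, -1) = Rational(1, 2) ≈ 0.50000)
T = 342
Mul(T, Function('s')(g)) = Mul(342, 2) = 684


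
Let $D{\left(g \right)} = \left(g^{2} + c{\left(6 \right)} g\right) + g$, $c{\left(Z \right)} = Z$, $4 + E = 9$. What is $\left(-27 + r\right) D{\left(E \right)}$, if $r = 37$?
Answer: $600$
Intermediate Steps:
$E = 5$ ($E = -4 + 9 = 5$)
$D{\left(g \right)} = g^{2} + 7 g$ ($D{\left(g \right)} = \left(g^{2} + 6 g\right) + g = g^{2} + 7 g$)
$\left(-27 + r\right) D{\left(E \right)} = \left(-27 + 37\right) 5 \left(7 + 5\right) = 10 \cdot 5 \cdot 12 = 10 \cdot 60 = 600$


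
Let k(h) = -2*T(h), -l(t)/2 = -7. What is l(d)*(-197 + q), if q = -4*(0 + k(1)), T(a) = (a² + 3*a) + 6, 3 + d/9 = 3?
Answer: -1638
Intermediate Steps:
d = 0 (d = -27 + 9*3 = -27 + 27 = 0)
l(t) = 14 (l(t) = -2*(-7) = 14)
T(a) = 6 + a² + 3*a
k(h) = -12 - 6*h - 2*h² (k(h) = -2*(6 + h² + 3*h) = -12 - 6*h - 2*h²)
q = 80 (q = -4*(0 + (-12 - 6*1 - 2*1²)) = -4*(0 + (-12 - 6 - 2*1)) = -4*(0 + (-12 - 6 - 2)) = -4*(0 - 20) = -4*(-20) = 80)
l(d)*(-197 + q) = 14*(-197 + 80) = 14*(-117) = -1638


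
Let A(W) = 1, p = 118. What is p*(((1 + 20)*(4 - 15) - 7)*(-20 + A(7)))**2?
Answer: 2412921112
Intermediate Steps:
p*(((1 + 20)*(4 - 15) - 7)*(-20 + A(7)))**2 = 118*(((1 + 20)*(4 - 15) - 7)*(-20 + 1))**2 = 118*((21*(-11) - 7)*(-19))**2 = 118*((-231 - 7)*(-19))**2 = 118*(-238*(-19))**2 = 118*4522**2 = 118*20448484 = 2412921112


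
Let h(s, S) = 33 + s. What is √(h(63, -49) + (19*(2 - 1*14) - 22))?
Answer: I*√154 ≈ 12.41*I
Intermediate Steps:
√(h(63, -49) + (19*(2 - 1*14) - 22)) = √((33 + 63) + (19*(2 - 1*14) - 22)) = √(96 + (19*(2 - 14) - 22)) = √(96 + (19*(-12) - 22)) = √(96 + (-228 - 22)) = √(96 - 250) = √(-154) = I*√154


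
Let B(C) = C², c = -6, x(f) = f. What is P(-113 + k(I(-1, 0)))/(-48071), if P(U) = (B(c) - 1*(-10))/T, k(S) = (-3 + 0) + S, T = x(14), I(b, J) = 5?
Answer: -23/336497 ≈ -6.8351e-5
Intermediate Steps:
T = 14
k(S) = -3 + S
P(U) = 23/7 (P(U) = ((-6)² - 1*(-10))/14 = (36 + 10)*(1/14) = 46*(1/14) = 23/7)
P(-113 + k(I(-1, 0)))/(-48071) = (23/7)/(-48071) = (23/7)*(-1/48071) = -23/336497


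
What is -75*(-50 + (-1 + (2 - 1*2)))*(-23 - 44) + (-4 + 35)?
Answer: -256244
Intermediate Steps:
-75*(-50 + (-1 + (2 - 1*2)))*(-23 - 44) + (-4 + 35) = -75*(-50 + (-1 + (2 - 2)))*(-67) + 31 = -75*(-50 + (-1 + 0))*(-67) + 31 = -75*(-50 - 1)*(-67) + 31 = -(-3825)*(-67) + 31 = -75*3417 + 31 = -256275 + 31 = -256244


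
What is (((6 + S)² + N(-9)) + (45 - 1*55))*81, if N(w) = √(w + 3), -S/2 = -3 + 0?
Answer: 10854 + 81*I*√6 ≈ 10854.0 + 198.41*I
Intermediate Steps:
S = 6 (S = -2*(-3 + 0) = -2*(-3) = 6)
N(w) = √(3 + w)
(((6 + S)² + N(-9)) + (45 - 1*55))*81 = (((6 + 6)² + √(3 - 9)) + (45 - 1*55))*81 = ((12² + √(-6)) + (45 - 55))*81 = ((144 + I*√6) - 10)*81 = (134 + I*√6)*81 = 10854 + 81*I*√6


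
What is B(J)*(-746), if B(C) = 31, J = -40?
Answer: -23126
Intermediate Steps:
B(J)*(-746) = 31*(-746) = -23126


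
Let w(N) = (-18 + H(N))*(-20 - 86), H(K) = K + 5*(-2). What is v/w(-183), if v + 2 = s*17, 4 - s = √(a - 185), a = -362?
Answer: 33/11183 - 17*I*√547/22366 ≈ 0.0029509 - 0.017777*I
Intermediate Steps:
H(K) = -10 + K (H(K) = K - 10 = -10 + K)
s = 4 - I*√547 (s = 4 - √(-362 - 185) = 4 - √(-547) = 4 - I*√547 ≈ 4.0 - 23.388*I)
w(N) = 2968 - 106*N (w(N) = (-18 + (-10 + N))*(-20 - 86) = (-28 + N)*(-106) = 2968 - 106*N)
v = 66 - 17*I*√547 (v = -2 + (4 - I*√547)*17 = -2 + (68 - 17*I*√547) = 66 - 17*I*√547 ≈ 66.0 - 397.6*I)
v/w(-183) = (66 - 17*I*√547)/(2968 - 106*(-183)) = (66 - 17*I*√547)/(2968 + 19398) = (66 - 17*I*√547)/22366 = (66 - 17*I*√547)*(1/22366) = 33/11183 - 17*I*√547/22366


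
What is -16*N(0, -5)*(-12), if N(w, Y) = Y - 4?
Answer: -1728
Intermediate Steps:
N(w, Y) = -4 + Y
-16*N(0, -5)*(-12) = -16*(-4 - 5)*(-12) = -16*(-9)*(-12) = 144*(-12) = -1728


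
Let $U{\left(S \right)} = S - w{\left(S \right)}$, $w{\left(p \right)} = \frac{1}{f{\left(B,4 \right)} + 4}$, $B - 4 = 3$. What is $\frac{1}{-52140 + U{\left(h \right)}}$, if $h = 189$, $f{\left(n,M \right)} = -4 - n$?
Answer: $- \frac{7}{363656} \approx -1.9249 \cdot 10^{-5}$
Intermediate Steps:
$B = 7$ ($B = 4 + 3 = 7$)
$w{\left(p \right)} = - \frac{1}{7}$ ($w{\left(p \right)} = \frac{1}{\left(-4 - 7\right) + 4} = \frac{1}{-11 + 4} = \frac{1}{-7} = - \frac{1}{7}$)
$U{\left(S \right)} = \frac{1}{7} + S$ ($U{\left(S \right)} = S - - \frac{1}{7} = S + \frac{1}{7} = \frac{1}{7} + S$)
$\frac{1}{-52140 + U{\left(h \right)}} = \frac{1}{-52140 + \left(\frac{1}{7} + 189\right)} = \frac{1}{-52140 + \frac{1324}{7}} = \frac{1}{- \frac{363656}{7}} = - \frac{7}{363656}$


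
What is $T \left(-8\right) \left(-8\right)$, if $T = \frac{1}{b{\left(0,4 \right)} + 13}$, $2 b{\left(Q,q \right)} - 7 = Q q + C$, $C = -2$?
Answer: $\frac{128}{31} \approx 4.129$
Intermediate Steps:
$b{\left(Q,q \right)} = \frac{5}{2} + \frac{Q q}{2}$ ($b{\left(Q,q \right)} = \frac{7}{2} + \frac{Q q - 2}{2} = \frac{7}{2} + \frac{-2 + Q q}{2} = \frac{7}{2} + \left(-1 + \frac{Q q}{2}\right) = \frac{5}{2} + \frac{Q q}{2}$)
$T = \frac{2}{31}$ ($T = \frac{1}{\left(\frac{5}{2} + \frac{1}{2} \cdot 0 \cdot 4\right) + 13} = \frac{1}{\left(\frac{5}{2} + 0\right) + 13} = \frac{1}{\frac{5}{2} + 13} = \frac{1}{\frac{31}{2}} = \frac{2}{31} \approx 0.064516$)
$T \left(-8\right) \left(-8\right) = \frac{2}{31} \left(-8\right) \left(-8\right) = \left(- \frac{16}{31}\right) \left(-8\right) = \frac{128}{31}$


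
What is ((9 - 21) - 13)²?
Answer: 625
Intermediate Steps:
((9 - 21) - 13)² = (-12 - 13)² = (-25)² = 625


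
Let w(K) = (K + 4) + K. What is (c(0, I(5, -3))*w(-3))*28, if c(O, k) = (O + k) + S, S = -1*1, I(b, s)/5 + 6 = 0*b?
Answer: 1736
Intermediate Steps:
I(b, s) = -30 (I(b, s) = -30 + 5*(0*b) = -30 + 5*0 = -30 + 0 = -30)
S = -1
c(O, k) = -1 + O + k (c(O, k) = (O + k) - 1 = -1 + O + k)
w(K) = 4 + 2*K (w(K) = (4 + K) + K = 4 + 2*K)
(c(0, I(5, -3))*w(-3))*28 = ((-1 + 0 - 30)*(4 + 2*(-3)))*28 = -31*(4 - 6)*28 = -31*(-2)*28 = 62*28 = 1736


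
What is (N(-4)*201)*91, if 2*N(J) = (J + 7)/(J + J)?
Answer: -54873/16 ≈ -3429.6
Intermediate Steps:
N(J) = (7 + J)/(4*J) (N(J) = ((J + 7)/(J + J))/2 = ((7 + J)/((2*J)))/2 = ((7 + J)*(1/(2*J)))/2 = ((7 + J)/(2*J))/2 = (7 + J)/(4*J))
(N(-4)*201)*91 = (((¼)*(7 - 4)/(-4))*201)*91 = (((¼)*(-¼)*3)*201)*91 = -3/16*201*91 = -603/16*91 = -54873/16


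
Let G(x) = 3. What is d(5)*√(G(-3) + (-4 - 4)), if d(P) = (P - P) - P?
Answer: -5*I*√5 ≈ -11.18*I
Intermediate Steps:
d(P) = -P (d(P) = 0 - P = -P)
d(5)*√(G(-3) + (-4 - 4)) = (-1*5)*√(3 + (-4 - 4)) = -5*√(3 - 8) = -5*I*√5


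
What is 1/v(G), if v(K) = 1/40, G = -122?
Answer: 40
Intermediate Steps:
v(K) = 1/40
1/v(G) = 1/(1/40) = 40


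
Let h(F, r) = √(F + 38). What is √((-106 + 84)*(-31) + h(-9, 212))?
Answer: √(682 + √29) ≈ 26.218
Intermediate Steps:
h(F, r) = √(38 + F)
√((-106 + 84)*(-31) + h(-9, 212)) = √((-106 + 84)*(-31) + √(38 - 9)) = √(-22*(-31) + √29) = √(682 + √29)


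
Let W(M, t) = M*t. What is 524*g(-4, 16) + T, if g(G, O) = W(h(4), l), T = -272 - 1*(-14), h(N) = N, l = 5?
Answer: 10222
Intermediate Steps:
T = -258 (T = -272 + 14 = -258)
g(G, O) = 20 (g(G, O) = 4*5 = 20)
524*g(-4, 16) + T = 524*20 - 258 = 10480 - 258 = 10222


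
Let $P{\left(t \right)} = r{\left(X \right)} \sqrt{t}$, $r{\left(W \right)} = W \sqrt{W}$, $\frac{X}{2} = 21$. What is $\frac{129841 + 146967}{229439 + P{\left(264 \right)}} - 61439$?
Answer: $- \frac{65980046481591}{1073932561} - \frac{2847168 \sqrt{77}}{1073932561} \approx -61438.0$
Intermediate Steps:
$X = 42$ ($X = 2 \cdot 21 = 42$)
$r{\left(W \right)} = W^{\frac{3}{2}}$
$P{\left(t \right)} = 42 \sqrt{42} \sqrt{t}$ ($P{\left(t \right)} = 42^{\frac{3}{2}} \sqrt{t} = 42 \sqrt{42} \sqrt{t}$)
$\frac{129841 + 146967}{229439 + P{\left(264 \right)}} - 61439 = \frac{129841 + 146967}{229439 + 42 \sqrt{42} \sqrt{264}} - 61439 = \frac{276808}{229439 + 42 \sqrt{42} \cdot 2 \sqrt{66}} - 61439 = \frac{276808}{229439 + 504 \sqrt{77}} - 61439 = -61439 + \frac{276808}{229439 + 504 \sqrt{77}}$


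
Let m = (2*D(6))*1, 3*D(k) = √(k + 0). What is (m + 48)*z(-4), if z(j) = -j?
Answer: 192 + 8*√6/3 ≈ 198.53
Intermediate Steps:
D(k) = √k/3 (D(k) = √(k + 0)/3 = √k/3)
m = 2*√6/3 (m = (2*(√6/3))*1 = (2*√6/3)*1 = 2*√6/3 ≈ 1.6330)
(m + 48)*z(-4) = (2*√6/3 + 48)*(-1*(-4)) = (48 + 2*√6/3)*4 = 192 + 8*√6/3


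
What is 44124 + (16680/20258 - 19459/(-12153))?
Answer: 5431863003619/123097737 ≈ 44126.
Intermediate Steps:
44124 + (16680/20258 - 19459/(-12153)) = 44124 + (16680*(1/20258) - 19459*(-1/12153)) = 44124 + (8340/10129 + 19459/12153) = 44124 + 298456231/123097737 = 5431863003619/123097737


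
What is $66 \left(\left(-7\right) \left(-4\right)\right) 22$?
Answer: $40656$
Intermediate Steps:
$66 \left(\left(-7\right) \left(-4\right)\right) 22 = 66 \cdot 28 \cdot 22 = 1848 \cdot 22 = 40656$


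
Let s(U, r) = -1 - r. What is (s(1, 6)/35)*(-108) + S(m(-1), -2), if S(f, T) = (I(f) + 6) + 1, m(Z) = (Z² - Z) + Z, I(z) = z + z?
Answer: 153/5 ≈ 30.600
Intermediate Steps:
I(z) = 2*z
m(Z) = Z²
S(f, T) = 7 + 2*f (S(f, T) = (2*f + 6) + 1 = (6 + 2*f) + 1 = 7 + 2*f)
(s(1, 6)/35)*(-108) + S(m(-1), -2) = ((-1 - 1*6)/35)*(-108) + (7 + 2*(-1)²) = ((-1 - 6)*(1/35))*(-108) + (7 + 2*1) = -7*1/35*(-108) + (7 + 2) = -⅕*(-108) + 9 = 108/5 + 9 = 153/5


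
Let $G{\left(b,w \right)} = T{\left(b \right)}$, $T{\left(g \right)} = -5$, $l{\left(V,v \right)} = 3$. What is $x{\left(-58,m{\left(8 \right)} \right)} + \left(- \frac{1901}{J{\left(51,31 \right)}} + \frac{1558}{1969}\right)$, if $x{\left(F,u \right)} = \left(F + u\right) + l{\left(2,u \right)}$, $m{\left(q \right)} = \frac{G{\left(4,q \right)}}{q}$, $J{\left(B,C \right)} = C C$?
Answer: $- \frac{859999653}{15137672} \approx -56.812$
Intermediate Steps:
$G{\left(b,w \right)} = -5$
$J{\left(B,C \right)} = C^{2}$
$m{\left(q \right)} = - \frac{5}{q}$
$x{\left(F,u \right)} = 3 + F + u$ ($x{\left(F,u \right)} = \left(F + u\right) + 3 = 3 + F + u$)
$x{\left(-58,m{\left(8 \right)} \right)} + \left(- \frac{1901}{J{\left(51,31 \right)}} + \frac{1558}{1969}\right) = \left(3 - 58 - \frac{5}{8}\right) + \left(- \frac{1901}{31^{2}} + \frac{1558}{1969}\right) = \left(3 - 58 - \frac{5}{8}\right) + \left(- \frac{1901}{961} + 1558 \cdot \frac{1}{1969}\right) = \left(3 - 58 - \frac{5}{8}\right) + \left(\left(-1901\right) \frac{1}{961} + \frac{1558}{1969}\right) = - \frac{445}{8} + \left(- \frac{1901}{961} + \frac{1558}{1969}\right) = - \frac{445}{8} - \frac{2245831}{1892209} = - \frac{859999653}{15137672}$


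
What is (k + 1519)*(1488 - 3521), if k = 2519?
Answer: -8209254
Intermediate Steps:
(k + 1519)*(1488 - 3521) = (2519 + 1519)*(1488 - 3521) = 4038*(-2033) = -8209254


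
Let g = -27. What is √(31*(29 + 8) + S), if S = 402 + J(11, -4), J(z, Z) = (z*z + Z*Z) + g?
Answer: √1659 ≈ 40.731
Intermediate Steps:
J(z, Z) = -27 + Z² + z² (J(z, Z) = (z*z + Z*Z) - 27 = (z² + Z²) - 27 = (Z² + z²) - 27 = -27 + Z² + z²)
S = 512 (S = 402 + (-27 + (-4)² + 11²) = 402 + (-27 + 16 + 121) = 402 + 110 = 512)
√(31*(29 + 8) + S) = √(31*(29 + 8) + 512) = √(31*37 + 512) = √(1147 + 512) = √1659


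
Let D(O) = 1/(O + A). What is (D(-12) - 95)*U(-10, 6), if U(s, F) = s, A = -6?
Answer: 8555/9 ≈ 950.56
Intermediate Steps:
D(O) = 1/(-6 + O) (D(O) = 1/(O - 6) = 1/(-6 + O))
(D(-12) - 95)*U(-10, 6) = (1/(-6 - 12) - 95)*(-10) = (1/(-18) - 95)*(-10) = (-1/18 - 95)*(-10) = -1711/18*(-10) = 8555/9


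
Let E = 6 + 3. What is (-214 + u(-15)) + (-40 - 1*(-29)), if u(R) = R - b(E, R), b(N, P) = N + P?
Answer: -234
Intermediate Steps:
E = 9
u(R) = -9 (u(R) = R - (9 + R) = R + (-9 - R) = -9)
(-214 + u(-15)) + (-40 - 1*(-29)) = (-214 - 9) + (-40 - 1*(-29)) = -223 + (-40 + 29) = -223 - 11 = -234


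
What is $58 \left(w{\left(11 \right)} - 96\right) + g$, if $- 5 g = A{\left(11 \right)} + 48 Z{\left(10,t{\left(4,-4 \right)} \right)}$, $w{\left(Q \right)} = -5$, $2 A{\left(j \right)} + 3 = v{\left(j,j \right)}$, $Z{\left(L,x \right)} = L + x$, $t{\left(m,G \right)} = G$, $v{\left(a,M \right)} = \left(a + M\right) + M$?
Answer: $- \frac{29593}{5} \approx -5918.6$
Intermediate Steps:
$v{\left(a,M \right)} = a + 2 M$ ($v{\left(a,M \right)} = \left(M + a\right) + M = a + 2 M$)
$A{\left(j \right)} = - \frac{3}{2} + \frac{3 j}{2}$ ($A{\left(j \right)} = - \frac{3}{2} + \frac{j + 2 j}{2} = - \frac{3}{2} + \frac{3 j}{2}$)
$g = - \frac{303}{5}$ ($g = - \frac{\left(- \frac{3}{2} + \frac{3}{2} \cdot 11\right) + 48 \left(10 - 4\right)}{5} = - \frac{\left(- \frac{3}{2} + \frac{33}{2}\right) + 48 \cdot 6}{5} = - \frac{15 + 288}{5} = \left(- \frac{1}{5}\right) 303 = - \frac{303}{5} \approx -60.6$)
$58 \left(w{\left(11 \right)} - 96\right) + g = 58 \left(-5 - 96\right) - \frac{303}{5} = 58 \left(-101\right) - \frac{303}{5} = -5858 - \frac{303}{5} = - \frac{29593}{5}$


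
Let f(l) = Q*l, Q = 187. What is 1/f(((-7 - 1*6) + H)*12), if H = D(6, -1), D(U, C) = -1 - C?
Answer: -1/29172 ≈ -3.4279e-5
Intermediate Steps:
H = 0 (H = -1 - 1*(-1) = -1 + 1 = 0)
f(l) = 187*l
1/f(((-7 - 1*6) + H)*12) = 1/(187*(((-7 - 1*6) + 0)*12)) = 1/(187*(((-7 - 6) + 0)*12)) = 1/(187*((-13 + 0)*12)) = 1/(187*(-13*12)) = 1/(187*(-156)) = 1/(-29172) = -1/29172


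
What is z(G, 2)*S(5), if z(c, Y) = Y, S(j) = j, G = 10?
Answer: 10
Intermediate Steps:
z(G, 2)*S(5) = 2*5 = 10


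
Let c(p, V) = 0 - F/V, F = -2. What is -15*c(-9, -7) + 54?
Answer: 408/7 ≈ 58.286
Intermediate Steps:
c(p, V) = 2/V (c(p, V) = 0 - (-2)/V = 0 + 2/V = 2/V)
-15*c(-9, -7) + 54 = -30/(-7) + 54 = -30*(-1)/7 + 54 = -15*(-2/7) + 54 = 30/7 + 54 = 408/7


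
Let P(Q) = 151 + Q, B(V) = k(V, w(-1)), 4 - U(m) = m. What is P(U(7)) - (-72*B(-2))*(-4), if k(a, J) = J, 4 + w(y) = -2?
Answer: 1876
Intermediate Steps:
w(y) = -6 (w(y) = -4 - 2 = -6)
U(m) = 4 - m
B(V) = -6
P(U(7)) - (-72*B(-2))*(-4) = (151 + (4 - 1*7)) - (-72*(-6))*(-4) = (151 + (4 - 7)) - 432*(-4) = (151 - 3) - 1*(-1728) = 148 + 1728 = 1876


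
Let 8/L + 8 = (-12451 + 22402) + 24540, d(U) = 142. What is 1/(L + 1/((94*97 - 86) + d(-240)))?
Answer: 316347042/107875 ≈ 2932.5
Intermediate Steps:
L = 8/34483 (L = 8/(-8 + ((-12451 + 22402) + 24540)) = 8/(-8 + (9951 + 24540)) = 8/(-8 + 34491) = 8/34483 ≈ 0.00023200)
1/(L + 1/((94*97 - 86) + d(-240))) = 1/(8/34483 + 1/((94*97 - 86) + 142)) = 1/(8/34483 + 1/((9118 - 86) + 142)) = 1/(8/34483 + 1/(9032 + 142)) = 1/(8/34483 + 1/9174) = 1/(107875/316347042) = 316347042/107875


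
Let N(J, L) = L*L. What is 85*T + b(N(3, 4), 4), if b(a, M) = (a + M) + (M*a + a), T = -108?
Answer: -9080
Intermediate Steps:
N(J, L) = L²
b(a, M) = M + 2*a + M*a (b(a, M) = (M + a) + (a + M*a) = M + 2*a + M*a)
85*T + b(N(3, 4), 4) = 85*(-108) + (4 + 2*4² + 4*4²) = -9180 + (4 + 2*16 + 4*16) = -9180 + (4 + 32 + 64) = -9180 + 100 = -9080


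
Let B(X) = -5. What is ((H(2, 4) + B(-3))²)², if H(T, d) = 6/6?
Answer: 256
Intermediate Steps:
H(T, d) = 1 (H(T, d) = 6*(⅙) = 1)
((H(2, 4) + B(-3))²)² = ((1 - 5)²)² = ((-4)²)² = 16² = 256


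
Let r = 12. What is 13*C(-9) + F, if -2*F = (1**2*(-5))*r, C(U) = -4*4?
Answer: -178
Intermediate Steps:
C(U) = -16
F = 30 (F = -1**2*(-5)*12/2 = -1*(-5)*12/2 = -(-5)*12/2 = -1/2*(-60) = 30)
13*C(-9) + F = 13*(-16) + 30 = -208 + 30 = -178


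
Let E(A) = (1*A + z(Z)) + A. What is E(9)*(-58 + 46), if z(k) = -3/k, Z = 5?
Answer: -1044/5 ≈ -208.80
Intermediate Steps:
E(A) = -3/5 + 2*A (E(A) = (1*A - 3/5) + A = (A - 3*1/5) + A = (A - 3/5) + A = (-3/5 + A) + A = -3/5 + 2*A)
E(9)*(-58 + 46) = (-3/5 + 2*9)*(-58 + 46) = (-3/5 + 18)*(-12) = (87/5)*(-12) = -1044/5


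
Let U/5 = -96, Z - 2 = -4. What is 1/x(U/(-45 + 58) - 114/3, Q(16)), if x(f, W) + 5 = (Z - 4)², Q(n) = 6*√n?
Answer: 1/31 ≈ 0.032258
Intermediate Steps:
Z = -2 (Z = 2 - 4 = -2)
U = -480 (U = 5*(-96) = -480)
x(f, W) = 31 (x(f, W) = -5 + (-2 - 4)² = -5 + (-6)² = -5 + 36 = 31)
1/x(U/(-45 + 58) - 114/3, Q(16)) = 1/31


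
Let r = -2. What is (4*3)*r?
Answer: -24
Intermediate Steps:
(4*3)*r = (4*3)*(-2) = 12*(-2) = -24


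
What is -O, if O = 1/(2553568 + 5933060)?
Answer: -1/8486628 ≈ -1.1783e-7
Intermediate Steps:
O = 1/8486628 ≈ 1.1783e-7
-O = -1*1/8486628 = -1/8486628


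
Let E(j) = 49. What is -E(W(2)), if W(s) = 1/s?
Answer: -49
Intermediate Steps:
-E(W(2)) = -1*49 = -49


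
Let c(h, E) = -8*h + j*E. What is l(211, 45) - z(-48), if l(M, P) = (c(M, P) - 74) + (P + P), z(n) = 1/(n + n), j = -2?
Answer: -169151/96 ≈ -1762.0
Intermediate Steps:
c(h, E) = -8*h - 2*E
z(n) = 1/(2*n)
l(M, P) = -74 - 8*M (l(M, P) = ((-8*M - 2*P) - 74) + (P + P) = (-74 - 8*M - 2*P) + 2*P = -74 - 8*M)
l(211, 45) - z(-48) = (-74 - 8*211) - 1/(2*(-48)) = (-74 - 1688) - (-1)/(2*48) = -1762 - 1*(-1/96) = -1762 + 1/96 = -169151/96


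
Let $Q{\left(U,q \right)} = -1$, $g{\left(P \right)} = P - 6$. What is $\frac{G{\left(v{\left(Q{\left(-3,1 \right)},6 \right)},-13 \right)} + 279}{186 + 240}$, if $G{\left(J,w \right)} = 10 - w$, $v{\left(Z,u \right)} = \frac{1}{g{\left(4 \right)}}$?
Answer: $\frac{151}{213} \approx 0.70892$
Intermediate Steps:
$g{\left(P \right)} = -6 + P$ ($g{\left(P \right)} = P - 6 = -6 + P$)
$v{\left(Z,u \right)} = - \frac{1}{2}$ ($v{\left(Z,u \right)} = \frac{1}{-6 + 4} = \frac{1}{-2} = - \frac{1}{2}$)
$\frac{G{\left(v{\left(Q{\left(-3,1 \right)},6 \right)},-13 \right)} + 279}{186 + 240} = \frac{\left(10 - -13\right) + 279}{186 + 240} = \frac{\left(10 + 13\right) + 279}{426} = \left(23 + 279\right) \frac{1}{426} = 302 \cdot \frac{1}{426} = \frac{151}{213}$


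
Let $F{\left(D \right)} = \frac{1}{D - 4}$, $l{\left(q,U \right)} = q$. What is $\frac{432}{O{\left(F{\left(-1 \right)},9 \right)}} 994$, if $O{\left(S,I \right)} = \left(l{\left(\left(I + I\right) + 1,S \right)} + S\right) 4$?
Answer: $\frac{268380}{47} \approx 5710.2$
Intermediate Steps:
$F{\left(D \right)} = \frac{1}{-4 + D}$
$O{\left(S,I \right)} = 4 + 4 S + 8 I$ ($O{\left(S,I \right)} = \left(\left(\left(I + I\right) + 1\right) + S\right) 4 = \left(\left(2 I + 1\right) + S\right) 4 = \left(\left(1 + 2 I\right) + S\right) 4 = \left(1 + S + 2 I\right) 4 = 4 + 4 S + 8 I$)
$\frac{432}{O{\left(F{\left(-1 \right)},9 \right)}} 994 = \frac{432}{4 + \frac{4}{-4 - 1} + 8 \cdot 9} \cdot 994 = \frac{432}{4 + \frac{4}{-5} + 72} \cdot 994 = \frac{432}{4 + 4 \left(- \frac{1}{5}\right) + 72} \cdot 994 = \frac{432}{4 - \frac{4}{5} + 72} \cdot 994 = \frac{432}{\frac{376}{5}} \cdot 994 = 432 \cdot \frac{5}{376} \cdot 994 = \frac{270}{47} \cdot 994 = \frac{268380}{47}$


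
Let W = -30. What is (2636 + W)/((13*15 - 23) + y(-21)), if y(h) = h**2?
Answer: 2606/613 ≈ 4.2512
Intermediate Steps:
(2636 + W)/((13*15 - 23) + y(-21)) = (2636 - 30)/((13*15 - 23) + (-21)**2) = 2606/((195 - 23) + 441) = 2606/(172 + 441) = 2606/613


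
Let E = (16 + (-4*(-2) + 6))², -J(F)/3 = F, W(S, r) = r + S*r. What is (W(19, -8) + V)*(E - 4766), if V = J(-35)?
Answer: 212630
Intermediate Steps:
J(F) = -3*F
E = 900 (E = (16 + (8 + 6))² = (16 + 14)² = 30² = 900)
V = 105 (V = -3*(-35) = 105)
(W(19, -8) + V)*(E - 4766) = (-8*(1 + 19) + 105)*(900 - 4766) = (-8*20 + 105)*(-3866) = (-160 + 105)*(-3866) = -55*(-3866) = 212630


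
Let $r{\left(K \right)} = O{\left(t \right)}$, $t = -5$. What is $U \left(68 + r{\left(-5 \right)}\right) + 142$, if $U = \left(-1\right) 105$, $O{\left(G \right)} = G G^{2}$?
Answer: $6127$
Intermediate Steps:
$O{\left(G \right)} = G^{3}$
$r{\left(K \right)} = -125$ ($r{\left(K \right)} = \left(-5\right)^{3} = -125$)
$U = -105$
$U \left(68 + r{\left(-5 \right)}\right) + 142 = - 105 \left(68 - 125\right) + 142 = \left(-105\right) \left(-57\right) + 142 = 5985 + 142 = 6127$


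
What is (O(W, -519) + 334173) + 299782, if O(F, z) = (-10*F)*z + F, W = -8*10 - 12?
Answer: 156383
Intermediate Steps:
W = -92 (W = -80 - 12 = -92)
O(F, z) = F - 10*F*z (O(F, z) = -10*F*z + F = F - 10*F*z)
(O(W, -519) + 334173) + 299782 = (-92*(1 - 10*(-519)) + 334173) + 299782 = (-92*(1 + 5190) + 334173) + 299782 = (-92*5191 + 334173) + 299782 = (-477572 + 334173) + 299782 = -143399 + 299782 = 156383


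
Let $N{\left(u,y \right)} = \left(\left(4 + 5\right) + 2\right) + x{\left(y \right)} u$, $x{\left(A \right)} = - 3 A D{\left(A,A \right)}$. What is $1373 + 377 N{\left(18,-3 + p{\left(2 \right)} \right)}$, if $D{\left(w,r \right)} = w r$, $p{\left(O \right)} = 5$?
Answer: $-157344$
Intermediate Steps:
$D{\left(w,r \right)} = r w$
$x{\left(A \right)} = - 3 A^{3}$ ($x{\left(A \right)} = - 3 A A A = - 3 A A^{2} = - 3 A^{3}$)
$N{\left(u,y \right)} = 11 - 3 u y^{3}$ ($N{\left(u,y \right)} = \left(\left(4 + 5\right) + 2\right) + - 3 y^{3} u = \left(9 + 2\right) - 3 u y^{3} = 11 - 3 u y^{3}$)
$1373 + 377 N{\left(18,-3 + p{\left(2 \right)} \right)} = 1373 + 377 \left(11 - 54 \left(-3 + 5\right)^{3}\right) = 1373 + 377 \left(11 - 54 \cdot 2^{3}\right) = 1373 + 377 \left(11 - 54 \cdot 8\right) = 1373 + 377 \left(11 - 432\right) = 1373 + 377 \left(-421\right) = 1373 - 158717 = -157344$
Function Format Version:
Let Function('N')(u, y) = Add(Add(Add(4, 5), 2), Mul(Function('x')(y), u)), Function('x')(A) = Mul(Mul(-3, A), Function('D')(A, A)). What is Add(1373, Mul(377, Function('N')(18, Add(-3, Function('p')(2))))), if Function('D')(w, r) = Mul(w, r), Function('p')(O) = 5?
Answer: -157344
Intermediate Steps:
Function('D')(w, r) = Mul(r, w)
Function('x')(A) = Mul(-3, Pow(A, 3)) (Function('x')(A) = Mul(Mul(-3, A), Mul(A, A)) = Mul(Mul(-3, A), Pow(A, 2)) = Mul(-3, Pow(A, 3)))
Function('N')(u, y) = Add(11, Mul(-3, u, Pow(y, 3))) (Function('N')(u, y) = Add(Add(Add(4, 5), 2), Mul(Mul(-3, Pow(y, 3)), u)) = Add(Add(9, 2), Mul(-3, u, Pow(y, 3))) = Add(11, Mul(-3, u, Pow(y, 3))))
Add(1373, Mul(377, Function('N')(18, Add(-3, Function('p')(2))))) = Add(1373, Mul(377, Add(11, Mul(-3, 18, Pow(Add(-3, 5), 3))))) = Add(1373, Mul(377, Add(11, Mul(-3, 18, Pow(2, 3))))) = Add(1373, Mul(377, Add(11, Mul(-3, 18, 8)))) = Add(1373, Mul(377, Add(11, -432))) = Add(1373, Mul(377, -421)) = Add(1373, -158717) = -157344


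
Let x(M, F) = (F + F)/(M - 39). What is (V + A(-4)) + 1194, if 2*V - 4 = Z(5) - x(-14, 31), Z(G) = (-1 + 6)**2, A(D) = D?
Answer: 127739/106 ≈ 1205.1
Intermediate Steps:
Z(G) = 25 (Z(G) = 5**2 = 25)
x(M, F) = 2*F/(-39 + M) (x(M, F) = (2*F)/(-39 + M) = 2*F/(-39 + M))
V = 1599/106 (V = 2 + (25 - 2*31/(-39 - 14))/2 = 2 + (25 - 2*31/(-53))/2 = 2 + (25 - 2*31*(-1)/53)/2 = 2 + (25 - 1*(-62/53))/2 = 2 + (25 + 62/53)/2 = 2 + (1/2)*(1387/53) = 2 + 1387/106 = 1599/106 ≈ 15.085)
(V + A(-4)) + 1194 = (1599/106 - 4) + 1194 = 1175/106 + 1194 = 127739/106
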